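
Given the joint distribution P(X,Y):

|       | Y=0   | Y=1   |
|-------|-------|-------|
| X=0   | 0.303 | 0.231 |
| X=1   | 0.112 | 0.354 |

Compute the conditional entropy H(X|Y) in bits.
0.9153 bits

H(X|Y) = H(X,Y) - H(Y)

H(X,Y) = -Σ_{x,y} P(x,y) log₂ P(x,y). Per-cell terms -P(x,y)·log₂P(x,y):
  X=0: 0.5220, 0.4883
  X=1: 0.3537, 0.5304
Sum of the 4 terms: H(X,Y) = 1.8944 bits

Marginal of Y (column sums):
  P(Y=0) = 0.303 + 0.112 = 0.415
  P(Y=1) = 0.231 + 0.354 = 0.585
H(Y) = -[0.415·log₂(0.415) + 0.585·log₂(0.585)]
  = 0.5266 + 0.4525 = 0.9791 bits

H(X|Y) = H(X,Y) - H(Y) = 1.8944 - 0.9791 = 0.9153 bits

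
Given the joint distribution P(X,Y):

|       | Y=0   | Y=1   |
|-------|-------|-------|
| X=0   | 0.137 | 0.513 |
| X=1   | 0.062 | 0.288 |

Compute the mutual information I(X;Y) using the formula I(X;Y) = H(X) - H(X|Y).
0.0012 bits

I(X;Y) = H(X) - H(X|Y)

Marginal of X (row sums):
  P(X=0) = 0.137 + 0.513 = 0.650
  P(X=1) = 0.062 + 0.288 = 0.350
H(X) = -[0.650·log₂(0.650) + 0.350·log₂(0.350)]
  = 0.4040 + 0.5301 = 0.9341 bits

Marginal of Y (column sums):
  P(Y=0) = 0.137 + 0.062 = 0.199
  P(Y=1) = 0.513 + 0.288 = 0.801
H(X|Y) = Σ_y P(y)·H(X|Y=y):
  Y=0: P(Y=0) = 0.199, P(X|Y=0) = (137/199, 62/199) → H(X|Y=0) = 0.8950
  Y=1: P(Y=1) = 0.801, P(X|Y=1) = (57/89, 32/89) → H(X|Y=1) = 0.9423
H(X|Y) = 0.199·0.8950 + 0.801·0.9423 = 0.9329 bits

I(X;Y) = H(X) - H(X|Y) = 0.9341 - 0.9329 = 0.0012 bits

Cross-check via I(X;Y) = H(X) + H(Y) - H(X,Y): computing H(Y) from the column sums and H(X,Y) from the 4 cells in the same way gives H(Y) = 0.7199 bits and H(X,Y) = 1.6528 bits, so
I(X;Y) = 0.9341 + 0.7199 - 1.6528 = 0.0012 bits ✓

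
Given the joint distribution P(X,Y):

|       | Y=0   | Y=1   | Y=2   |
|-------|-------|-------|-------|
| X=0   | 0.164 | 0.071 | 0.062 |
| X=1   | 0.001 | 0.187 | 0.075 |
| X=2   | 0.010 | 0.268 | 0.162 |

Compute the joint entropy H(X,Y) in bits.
2.6909 bits

H(X,Y) = -Σ_{x,y} P(x,y) log₂ P(x,y). Per-cell terms -P(x,y)·log₂P(x,y):
  X=0: 0.4278, 0.2709, 0.2487
  X=1: 0.0100, 0.4523, 0.2803
  X=2: 0.0664, 0.5091, 0.4254
Sum of the 9 terms: H(X,Y) = 2.6909 bits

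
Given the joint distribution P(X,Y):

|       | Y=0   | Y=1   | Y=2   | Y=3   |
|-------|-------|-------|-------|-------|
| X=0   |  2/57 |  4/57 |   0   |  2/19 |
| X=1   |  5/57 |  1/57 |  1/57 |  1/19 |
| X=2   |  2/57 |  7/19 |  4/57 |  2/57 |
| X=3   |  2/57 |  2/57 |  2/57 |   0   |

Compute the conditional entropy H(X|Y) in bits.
1.3728 bits

H(X|Y) = H(X,Y) - H(Y)

H(X,Y) = -Σ_{x,y} P(x,y) log₂ P(x,y). Per-cell terms -P(x,y)·log₂P(x,y):
  X=0: 0.169575, 0.268975, 0.000000, 0.341887
  X=1: 0.307979, 0.102331, 0.102331, 0.223575
  X=2: 0.169575, 0.530737, 0.268975, 0.169575
  X=3: 0.169575, 0.169575, 0.169575, 0.000000
  (cells with P = 0 contribute 0)
Sum of the 16 terms: H(X,Y) = 3.16424 bits

Marginal of Y (column sums):
  P(Y=0) = 2/57 + 5/57 + 2/57 + 2/57 = 11/57
  P(Y=1) = 4/57 + 1/57 + 7/19 + 2/57 = 28/57
  P(Y=2) = 0 + 1/57 + 4/57 + 2/57 = 7/57
  P(Y=3) = 2/19 + 1/19 + 2/57 + 0 = 11/57
H(Y) = -[(11/57)·log₂(11/57) + (28/57)·log₂(28/57) + (7/57)·log₂(7/57) + (11/57)·log₂(11/57)]
  = 0.458036 + 0.503772 + 0.371557 + 0.458036 = 1.79140 bits

H(X|Y) = H(X,Y) - H(Y) = 3.16424 - 1.79140 = 1.3728 bits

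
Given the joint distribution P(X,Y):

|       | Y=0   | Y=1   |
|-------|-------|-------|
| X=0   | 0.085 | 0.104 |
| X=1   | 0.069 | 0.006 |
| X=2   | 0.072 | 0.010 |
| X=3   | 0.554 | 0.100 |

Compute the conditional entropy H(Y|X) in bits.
0.6652 bits

H(Y|X) = H(X,Y) - H(X)

H(X,Y) = -Σ_{x,y} P(x,y) log₂ P(x,y). Per-cell terms -P(x,y)·log₂P(x,y):
  X=0: 0.30229, 0.33960
  X=1: 0.26615, 0.04428
  X=2: 0.27330, 0.06644
  X=3: 0.47203, 0.33219
Sum of the 8 terms: H(X,Y) = 2.0963 bits

Marginal of X (row sums):
  P(X=0) = 0.085 + 0.104 = 0.189
  P(X=1) = 0.069 + 0.006 = 0.075
  P(X=2) = 0.072 + 0.010 = 0.082
  P(X=3) = 0.554 + 0.100 = 0.654
H(X) = -[0.189·log₂(0.189) + 0.075·log₂(0.075) + 0.082·log₂(0.082) + 0.654·log₂(0.654)]
  = 0.45427 + 0.28027 + 0.29588 + 0.40066 = 1.4311 bits

H(Y|X) = H(X,Y) - H(X) = 2.0963 - 1.4311 = 0.6652 bits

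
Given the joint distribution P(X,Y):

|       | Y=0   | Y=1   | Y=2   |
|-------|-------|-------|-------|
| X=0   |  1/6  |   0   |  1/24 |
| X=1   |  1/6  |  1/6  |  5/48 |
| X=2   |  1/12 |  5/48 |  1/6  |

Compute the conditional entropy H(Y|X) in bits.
1.3693 bits

H(Y|X) = H(X,Y) - H(X)

H(X,Y) = -Σ_{x,y} P(x,y) log₂ P(x,y). Per-cell terms -P(x,y)·log₂P(x,y):
  X=0: 0.43083, 0.00000, 0.19104
  X=1: 0.43083, 0.43083, 0.33990
  X=2: 0.29875, 0.33990, 0.43083
  (cells with P = 0 contribute 0)
Sum of the 9 terms: H(X,Y) = 2.8929 bits

Marginal of X (row sums):
  P(X=0) = 1/6 + 0 + 1/24 = 5/24
  P(X=1) = 1/6 + 1/6 + 5/48 = 7/16
  P(X=2) = 1/12 + 5/48 + 1/6 = 17/48
H(X) = -[(5/24)·log₂(5/24) + (7/16)·log₂(7/16) + (17/48)·log₂(17/48)]
  = 0.47147 + 0.52178 + 0.53036 = 1.5236 bits

H(Y|X) = H(X,Y) - H(X) = 2.8929 - 1.5236 = 1.3693 bits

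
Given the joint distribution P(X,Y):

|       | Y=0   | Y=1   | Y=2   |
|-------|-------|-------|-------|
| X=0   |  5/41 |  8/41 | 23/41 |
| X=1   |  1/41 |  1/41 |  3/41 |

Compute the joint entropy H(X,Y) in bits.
1.8354 bits

H(X,Y) = -Σ_{x,y} P(x,y) log₂ P(x,y). Per-cell terms -P(x,y)·log₂P(x,y):
  X=0: 0.3702, 0.4600, 0.4678
  X=1: 0.1307, 0.1307, 0.2760
Sum of the 6 terms: H(X,Y) = 1.8354 bits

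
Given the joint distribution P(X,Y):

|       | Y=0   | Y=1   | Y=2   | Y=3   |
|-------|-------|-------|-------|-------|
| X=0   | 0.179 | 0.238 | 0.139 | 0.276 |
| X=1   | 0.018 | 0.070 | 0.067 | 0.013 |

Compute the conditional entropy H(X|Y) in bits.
0.5890 bits

H(X|Y) = H(X,Y) - H(Y)

H(X,Y) = -Σ_{x,y} P(x,y) log₂ P(x,y). Per-cell terms -P(x,y)·log₂P(x,y):
  X=0: 0.4443, 0.4929, 0.3957, 0.5126
  X=1: 0.1043, 0.2686, 0.2613, 0.0814
Sum of the 8 terms: H(X,Y) = 2.5611 bits

Marginal of Y (column sums):
  P(Y=0) = 0.179 + 0.018 = 0.197
  P(Y=1) = 0.238 + 0.070 = 0.308
  P(Y=2) = 0.139 + 0.067 = 0.206
  P(Y=3) = 0.276 + 0.013 = 0.289
H(Y) = -[0.197·log₂(0.197) + 0.308·log₂(0.308) + 0.206·log₂(0.206) + 0.289·log₂(0.289)]
  = 0.4617 + 0.5233 + 0.4695 + 0.5176 = 1.9721 bits

H(X|Y) = H(X,Y) - H(Y) = 2.5611 - 1.9721 = 0.5890 bits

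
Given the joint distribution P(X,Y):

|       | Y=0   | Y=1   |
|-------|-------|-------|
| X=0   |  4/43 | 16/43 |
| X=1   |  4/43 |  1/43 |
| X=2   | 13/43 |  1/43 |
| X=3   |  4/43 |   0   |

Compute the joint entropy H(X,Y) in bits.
2.2610 bits

H(X,Y) = -Σ_{x,y} P(x,y) log₂ P(x,y). Per-cell terms -P(x,y)·log₂P(x,y):
  X=0: 0.3187, 0.5307
  X=1: 0.3187, 0.1262
  X=2: 0.5218, 0.1262
  X=3: 0.3187, 0.0000
  (cells with P = 0 contribute 0)
Sum of the 8 terms: H(X,Y) = 2.2610 bits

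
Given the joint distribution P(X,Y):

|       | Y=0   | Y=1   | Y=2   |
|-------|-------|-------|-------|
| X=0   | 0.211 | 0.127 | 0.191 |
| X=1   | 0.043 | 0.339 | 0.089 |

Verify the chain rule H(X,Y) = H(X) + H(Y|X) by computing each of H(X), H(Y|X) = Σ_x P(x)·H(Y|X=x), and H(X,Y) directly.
H(X) = 0.9976 bits, H(Y|X) = 1.3452 bits, H(X,Y) = 2.3428 bits

Marginal of X (row sums):
  P(X=0) = 0.211 + 0.127 + 0.191 = 0.529
  P(X=1) = 0.043 + 0.339 + 0.089 = 0.471
H(X) = -[0.529·log₂(0.529) + 0.471·log₂(0.471)]
  = 0.4860 + 0.5116 = 0.9976 bits

H(Y|X) = Σ_x P(x)·H(Y|X=x):
  X=0: P(X=0) = 0.529, P(Y|X=0) = (211/529, 127/529, 191/529) → H(Y|X=0) = 1.5537
  X=1: P(X=1) = 0.471, P(Y|X=1) = (43/471, 113/157, 89/471) → H(Y|X=1) = 1.1110
H(Y|X) = 0.529·1.5537 + 0.471·1.1110 = 1.3452 bits

H(X,Y) = -Σ_{x,y} P(x,y) log₂ P(x,y). Per-cell terms -P(x,y)·log₂P(x,y):
  X=0: 0.4736, 0.3781, 0.4562
  X=1: 0.1952, 0.5291, 0.3106
Sum of the 6 terms: H(X,Y) = 2.3428 bits

Chain rule check:
  H(X) + H(Y|X) = 0.9976 + 1.3452 = 2.3428 bits
  H(X,Y) = 2.3428 bits
✓ Chain rule verified.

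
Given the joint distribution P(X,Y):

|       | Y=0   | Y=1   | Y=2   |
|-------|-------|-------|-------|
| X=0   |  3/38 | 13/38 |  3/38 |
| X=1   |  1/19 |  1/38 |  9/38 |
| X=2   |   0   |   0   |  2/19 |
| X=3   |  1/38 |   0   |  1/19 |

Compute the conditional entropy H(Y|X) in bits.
1.0090 bits

H(Y|X) = H(X,Y) - H(X)

H(X,Y) = -Σ_{x,y} P(x,y) log₂ P(x,y). Per-cell terms -P(x,y)·log₂P(x,y):
  X=0: 0.28918, 0.52940, 0.28918
  X=1: 0.22358, 0.13810, 0.49216
  X=2: 0.00000, 0.00000, 0.34189
  X=3: 0.13810, 0.00000, 0.22358
  (cells with P = 0 contribute 0)
Sum of the 12 terms: H(X,Y) = 2.6652 bits

Marginal of X (row sums):
  P(X=0) = 3/38 + 13/38 + 3/38 = 1/2
  P(X=1) = 1/19 + 1/38 + 9/38 = 6/19
  P(X=2) = 0 + 0 + 2/19 = 2/19
  P(X=3) = 1/38 + 0 + 1/19 = 3/38
H(X) = -[(1/2)·log₂(1/2) + (6/19)·log₂(6/19) + (2/19)·log₂(2/19) + (3/38)·log₂(3/38)]
  = 0.50000 + 0.52515 + 0.34189 + 0.28918 = 1.6562 bits

H(Y|X) = H(X,Y) - H(X) = 2.6652 - 1.6562 = 1.0090 bits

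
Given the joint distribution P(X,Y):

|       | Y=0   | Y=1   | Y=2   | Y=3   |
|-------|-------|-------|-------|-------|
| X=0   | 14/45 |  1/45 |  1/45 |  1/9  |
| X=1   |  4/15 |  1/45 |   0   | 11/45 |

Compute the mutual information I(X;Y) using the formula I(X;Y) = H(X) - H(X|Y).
0.0584 bits

I(X;Y) = H(X) - H(X|Y)

Marginal of X (row sums):
  P(X=0) = 14/45 + 1/45 + 1/45 + 1/9 = 7/15
  P(X=1) = 4/15 + 1/45 + 0 + 11/45 = 8/15
H(X) = -[(7/15)·log₂(7/15) + (8/15)·log₂(8/15)]
  = 0.513117 + 0.483675 = 0.996792 bits

Marginal of Y (column sums):
  P(Y=0) = 14/45 + 4/15 = 26/45
  P(Y=1) = 1/45 + 1/45 = 2/45
  P(Y=2) = 1/45 + 0 = 1/45
  P(Y=3) = 1/9 + 11/45 = 16/45
H(X|Y) = Σ_y P(y)·H(X|Y=y):
  Y=0: P(Y=0) = 26/45, P(X|Y=0) = (7/13, 6/13) → H(X|Y=0) = 0.995727
  Y=1: P(Y=1) = 2/45, P(X|Y=1) = (1/2, 1/2) → H(X|Y=1) = 1.000000
  Y=2: P(Y=2) = 1/45, P(X|Y=2) = (1, 0) → H(X|Y=2) = 0.000000
  Y=3: P(Y=3) = 16/45, P(X|Y=3) = (5/16, 11/16) → H(X|Y=3) = 0.896038
H(X|Y) = (26/45)·0.995727 + (2/45)·1.000000 + (1/45)·0.000000 + (16/45)·0.896038 = 0.938345 bits

I(X;Y) = H(X) - H(X|Y) = 0.996792 - 0.938345 = 0.0584 bits

Cross-check via I(X;Y) = H(X) + H(Y) - H(X,Y): computing H(Y) from the column sums and H(X,Y) from the 8 cells in the same way gives H(Y) = 1.309377 bits and H(X,Y) = 2.247722 bits, so
I(X;Y) = 0.996792 + 1.309377 - 2.247722 = 0.0584 bits ✓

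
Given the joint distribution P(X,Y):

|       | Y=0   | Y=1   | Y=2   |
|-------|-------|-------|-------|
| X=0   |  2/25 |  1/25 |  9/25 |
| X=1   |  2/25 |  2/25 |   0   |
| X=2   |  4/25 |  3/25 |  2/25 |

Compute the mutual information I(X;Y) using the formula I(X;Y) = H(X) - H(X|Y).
0.3307 bits

I(X;Y) = H(X) - H(X|Y)

Marginal of X (row sums):
  P(X=0) = 2/25 + 1/25 + 9/25 = 12/25
  P(X=1) = 2/25 + 2/25 + 0 = 4/25
  P(X=2) = 4/25 + 3/25 + 2/25 = 9/25
H(X) = -[(12/25)·log₂(12/25) + (4/25)·log₂(4/25) + (9/25)·log₂(9/25)]
  = 0.50827 + 0.42302 + 0.53062 = 1.4619 bits

Marginal of Y (column sums):
  P(Y=0) = 2/25 + 2/25 + 4/25 = 8/25
  P(Y=1) = 1/25 + 2/25 + 3/25 = 6/25
  P(Y=2) = 9/25 + 0 + 2/25 = 11/25
H(X|Y) = Σ_y P(y)·H(X|Y=y):
  Y=0: P(Y=0) = 8/25, P(X|Y=0) = (1/4, 1/4, 1/2) → H(X|Y=0) = 1.50000
  Y=1: P(Y=1) = 6/25, P(X|Y=1) = (1/6, 1/3, 1/2) → H(X|Y=1) = 1.45915
  Y=2: P(Y=2) = 11/25, P(X|Y=2) = (9/11, 0, 2/11) → H(X|Y=2) = 0.68404
H(X|Y) = (8/25)·1.50000 + (6/25)·1.45915 + (11/25)·0.68404 = 1.1312 bits

I(X;Y) = H(X) - H(X|Y) = 1.4619 - 1.1312 = 0.3307 bits

Cross-check via I(X;Y) = H(X) + H(Y) - H(X,Y): computing H(Y) from the column sums and H(X,Y) from the 9 cells in the same way gives H(Y) = 1.5413 bits and H(X,Y) = 2.6725 bits, so
I(X;Y) = 1.4619 + 1.5413 - 2.6725 = 0.3307 bits ✓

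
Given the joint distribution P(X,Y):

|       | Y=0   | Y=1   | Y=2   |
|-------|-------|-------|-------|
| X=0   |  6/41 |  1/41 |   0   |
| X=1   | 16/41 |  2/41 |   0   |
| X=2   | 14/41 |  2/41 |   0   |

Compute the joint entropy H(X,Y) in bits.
2.0207 bits

H(X,Y) = -Σ_{x,y} P(x,y) log₂ P(x,y). Per-cell terms -P(x,y)·log₂P(x,y):
  X=0: 0.4057, 0.1307, 0.0000
  X=1: 0.5298, 0.2126, 0.0000
  X=2: 0.5293, 0.2126, 0.0000
  (cells with P = 0 contribute 0)
Sum of the 9 terms: H(X,Y) = 2.0207 bits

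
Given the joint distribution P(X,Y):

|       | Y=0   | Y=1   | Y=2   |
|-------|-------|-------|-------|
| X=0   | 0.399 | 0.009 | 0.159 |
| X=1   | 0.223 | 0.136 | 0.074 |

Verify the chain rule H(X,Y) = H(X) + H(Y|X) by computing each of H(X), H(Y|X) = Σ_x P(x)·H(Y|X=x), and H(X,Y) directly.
H(X) = 0.9870 bits, H(Y|X) = 1.1770 bits, H(X,Y) = 2.1641 bits

Marginal of X (row sums):
  P(X=0) = 0.399 + 0.009 + 0.159 = 0.567
  P(X=1) = 0.223 + 0.136 + 0.074 = 0.433
H(X) = -[0.567·log₂(0.567) + 0.433·log₂(0.433)]
  = 0.464134 + 0.522874 = 0.9870 bits

H(Y|X) = Σ_x P(x)·H(Y|X=x):
  X=0: P(X=0) = 0.567, P(Y|X=0) = (19/27, 1/63, 53/189) → H(Y|X=0) = 0.966014
  X=1: P(X=1) = 0.433, P(Y|X=1) = (223/433, 136/433, 74/433) → H(Y|X=1) = 1.453384
H(Y|X) = 0.567·0.966014 + 0.433·1.453384 = 1.1770 bits

H(X,Y) = -Σ_{x,y} P(x,y) log₂ P(x,y). Per-cell terms -P(x,y)·log₂P(x,y):
  X=0: 0.528890, 0.061163, 0.421811
  X=1: 0.482769, 0.391452, 0.277968
Sum of the 6 terms: H(X,Y) = 2.1641 bits

Chain rule check:
  H(X) + H(Y|X) = 0.9870 + 1.1770 = 2.1640 bits
  H(X,Y) = 2.1641 bits
✓ Chain rule verified (Δ = 0.0001 is 4-dp rounding noise: each of the three values was rounded independently).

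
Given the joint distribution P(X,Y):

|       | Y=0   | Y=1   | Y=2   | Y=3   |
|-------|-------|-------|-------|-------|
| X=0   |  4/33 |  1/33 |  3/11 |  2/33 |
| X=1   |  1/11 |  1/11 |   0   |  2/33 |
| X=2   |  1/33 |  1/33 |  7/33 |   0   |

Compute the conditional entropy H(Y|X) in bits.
1.4194 bits

H(Y|X) = H(X,Y) - H(X)

H(X,Y) = -Σ_{x,y} P(x,y) log₂ P(x,y). Per-cell terms -P(x,y)·log₂P(x,y):
  X=0: 0.3690, 0.1529, 0.5112, 0.2451
  X=1: 0.3145, 0.3145, 0.0000, 0.2451
  X=2: 0.1529, 0.1529, 0.4745, 0.0000
  (cells with P = 0 contribute 0)
Sum of the 12 terms: H(X,Y) = 2.9326 bits

Marginal of X (row sums):
  P(X=0) = 4/33 + 1/33 + 3/11 + 2/33 = 16/33
  P(X=1) = 1/11 + 1/11 + 0 + 2/33 = 8/33
  P(X=2) = 1/33 + 1/33 + 7/33 + 0 = 3/11
H(X) = -[(16/33)·log₂(16/33) + (8/33)·log₂(8/33) + (3/11)·log₂(3/11)]
  = 0.5064 + 0.4956 + 0.5112 = 1.5132 bits

H(Y|X) = H(X,Y) - H(X) = 2.9326 - 1.5132 = 1.4194 bits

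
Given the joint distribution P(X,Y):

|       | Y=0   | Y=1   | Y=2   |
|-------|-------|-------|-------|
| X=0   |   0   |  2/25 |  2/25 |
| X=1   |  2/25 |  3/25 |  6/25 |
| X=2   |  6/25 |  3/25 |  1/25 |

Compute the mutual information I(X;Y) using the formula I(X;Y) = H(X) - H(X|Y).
0.2729 bits

I(X;Y) = H(X) - H(X|Y)

Marginal of X (row sums):
  P(X=0) = 0 + 2/25 + 2/25 = 4/25
  P(X=1) = 2/25 + 3/25 + 6/25 = 11/25
  P(X=2) = 6/25 + 3/25 + 1/25 = 2/5
H(X) = -[(4/25)·log₂(4/25) + (11/25)·log₂(11/25) + (2/5)·log₂(2/5)]
  = 0.4230 + 0.5211 + 0.5288 = 1.4729 bits

Marginal of Y (column sums):
  P(Y=0) = 0 + 2/25 + 6/25 = 8/25
  P(Y=1) = 2/25 + 3/25 + 3/25 = 8/25
  P(Y=2) = 2/25 + 6/25 + 1/25 = 9/25
H(X|Y) = Σ_y P(y)·H(X|Y=y):
  Y=0: P(Y=0) = 8/25, P(X|Y=0) = (0, 1/4, 3/4) → H(X|Y=0) = 0.8113
  Y=1: P(Y=1) = 8/25, P(X|Y=1) = (1/4, 3/8, 3/8) → H(X|Y=1) = 1.5613
  Y=2: P(Y=2) = 9/25, P(X|Y=2) = (2/9, 2/3, 1/9) → H(X|Y=2) = 1.2244
H(X|Y) = (8/25)·0.8113 + (8/25)·1.5613 + (9/25)·1.2244 = 1.2000 bits

I(X;Y) = H(X) - H(X|Y) = 1.4729 - 1.2000 = 0.2729 bits

Cross-check via I(X;Y) = H(X) + H(Y) - H(X,Y): computing H(Y) from the column sums and H(X,Y) from the 9 cells in the same way gives H(Y) = 1.5827 bits and H(X,Y) = 2.7827 bits, so
I(X;Y) = 1.4729 + 1.5827 - 2.7827 = 0.2729 bits ✓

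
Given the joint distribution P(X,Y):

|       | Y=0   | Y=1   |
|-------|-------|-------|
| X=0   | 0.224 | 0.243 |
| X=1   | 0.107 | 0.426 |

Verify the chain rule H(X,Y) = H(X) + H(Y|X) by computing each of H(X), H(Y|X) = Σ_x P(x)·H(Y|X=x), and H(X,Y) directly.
H(X) = 0.9969 bits, H(Y|X) = 0.8520 bits, H(X,Y) = 1.8489 bits

Marginal of X (row sums):
  P(X=0) = 0.224 + 0.243 = 0.467
  P(X=1) = 0.107 + 0.426 = 0.533
H(X) = -[0.467·log₂(0.467) + 0.533·log₂(0.533)]
  = 0.5130 + 0.4839 = 0.9969 bits

H(Y|X) = Σ_x P(x)·H(Y|X=x):
  X=0: P(X=0) = 0.467, P(Y|X=0) = (224/467, 243/467) → H(Y|X=0) = 0.9988
  X=1: P(X=1) = 0.533, P(Y|X=1) = (107/533, 426/533) → H(Y|X=1) = 0.7234
H(Y|X) = 0.467·0.9988 + 0.533·0.7234 = 0.8520 bits

H(X,Y) = -Σ_{x,y} P(x,y) log₂ P(x,y). Per-cell terms -P(x,y)·log₂P(x,y):
  X=0: 0.4835, 0.4960
  X=1: 0.3450, 0.5244
Sum of the 4 terms: H(X,Y) = 1.8489 bits

Chain rule check:
  H(X) + H(Y|X) = 0.9969 + 0.8520 = 1.8489 bits
  H(X,Y) = 1.8489 bits
✓ Chain rule verified.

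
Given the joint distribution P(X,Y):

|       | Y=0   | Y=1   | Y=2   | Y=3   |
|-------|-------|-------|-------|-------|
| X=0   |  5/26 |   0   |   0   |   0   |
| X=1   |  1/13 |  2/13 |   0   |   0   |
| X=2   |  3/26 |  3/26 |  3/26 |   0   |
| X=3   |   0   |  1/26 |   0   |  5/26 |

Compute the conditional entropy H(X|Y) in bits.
1.0038 bits

H(X|Y) = H(X,Y) - H(Y)

H(X,Y) = -Σ_{x,y} P(x,y) log₂ P(x,y). Per-cell terms -P(x,y)·log₂P(x,y):
  X=0: 0.457406, 0.000000, 0.000000, 0.000000
  X=1: 0.284649, 0.415452, 0.000000, 0.000000
  X=2: 0.359478, 0.359478, 0.359478, 0.000000
  X=3: 0.000000, 0.180786, 0.000000, 0.457406
  (cells with P = 0 contribute 0)
Sum of the 16 terms: H(X,Y) = 2.87413 bits

Marginal of Y (column sums):
  P(Y=0) = 5/26 + 1/13 + 3/26 + 0 = 5/13
  P(Y=1) = 0 + 2/13 + 3/26 + 1/26 = 4/13
  P(Y=2) = 0 + 0 + 3/26 + 0 = 3/26
  P(Y=3) = 0 + 0 + 0 + 5/26 = 5/26
H(Y) = -[(5/13)·log₂(5/13) + (4/13)·log₂(4/13) + (3/26)·log₂(3/26) + (5/26)·log₂(5/26)]
  = 0.530197 + 0.523212 + 0.359478 + 0.457406 = 1.87029 bits

H(X|Y) = H(X,Y) - H(Y) = 2.87413 - 1.87029 = 1.0038 bits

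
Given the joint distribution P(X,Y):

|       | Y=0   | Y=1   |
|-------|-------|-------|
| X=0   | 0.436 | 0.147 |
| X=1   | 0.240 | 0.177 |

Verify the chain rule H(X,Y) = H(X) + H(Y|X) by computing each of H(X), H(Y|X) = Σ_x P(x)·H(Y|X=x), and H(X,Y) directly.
H(X) = 0.9800 bits, H(Y|X) = 0.8851 bits, H(X,Y) = 1.8651 bits

Marginal of X (row sums):
  P(X=0) = 0.436 + 0.147 = 0.583
  P(X=1) = 0.240 + 0.177 = 0.417
H(X) = -[0.583·log₂(0.583) + 0.417·log₂(0.417)]
  = 0.4538 + 0.5262 = 0.9800 bits

H(Y|X) = Σ_x P(x)·H(Y|X=x):
  X=0: P(X=0) = 0.583, P(Y|X=0) = (436/583, 147/583) → H(Y|X=0) = 0.8147
  X=1: P(X=1) = 0.417, P(Y|X=1) = (80/139, 59/139) → H(Y|X=1) = 0.9835
H(Y|X) = 0.583·0.8147 + 0.417·0.9835 = 0.8851 bits

H(X,Y) = -Σ_{x,y} P(x,y) log₂ P(x,y). Per-cell terms -P(x,y)·log₂P(x,y):
  X=0: 0.5222, 0.4066
  X=1: 0.4941, 0.4422
Sum of the 4 terms: H(X,Y) = 1.8651 bits

Chain rule check:
  H(X) + H(Y|X) = 0.9800 + 0.8851 = 1.8651 bits
  H(X,Y) = 1.8651 bits
✓ Chain rule verified.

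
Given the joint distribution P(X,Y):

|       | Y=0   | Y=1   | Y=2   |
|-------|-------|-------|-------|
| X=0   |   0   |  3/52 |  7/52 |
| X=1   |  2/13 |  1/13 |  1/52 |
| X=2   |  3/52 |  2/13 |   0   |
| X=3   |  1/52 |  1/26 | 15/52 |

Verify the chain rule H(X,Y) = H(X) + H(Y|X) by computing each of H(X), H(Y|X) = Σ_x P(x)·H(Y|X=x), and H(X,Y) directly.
H(X) = 1.9613 bits, H(Y|X) = 0.9360 bits, H(X,Y) = 2.8973 bits

Marginal of X (row sums):
  P(X=0) = 0 + 3/52 + 7/52 = 5/26
  P(X=1) = 2/13 + 1/13 + 1/52 = 1/4
  P(X=2) = 3/52 + 2/13 + 0 = 11/52
  P(X=3) = 1/52 + 1/26 + 15/52 = 9/26
H(X) = -[(5/26)·log₂(5/26) + (1/4)·log₂(1/4) + (11/52)·log₂(11/52) + (9/26)·log₂(9/26)]
  = 0.4574 + 0.5000 + 0.4741 + 0.5298 = 1.9613 bits

H(Y|X) = Σ_x P(x)·H(Y|X=x):
  X=0: P(X=0) = 5/26, P(Y|X=0) = (0, 3/10, 7/10) → H(Y|X=0) = 0.8813
  X=1: P(X=1) = 1/4, P(Y|X=1) = (8/13, 4/13, 1/13) → H(Y|X=1) = 1.2389
  X=2: P(X=2) = 11/52, P(Y|X=2) = (3/11, 8/11, 0) → H(Y|X=2) = 0.8454
  X=3: P(X=3) = 9/26, P(Y|X=3) = (1/18, 1/9, 5/6) → H(Y|X=3) = 0.8031
H(Y|X) = (5/26)·0.8813 + (1/4)·1.2389 + (11/52)·0.8454 + (9/26)·0.8031 = 0.9360 bits

H(X,Y) = -Σ_{x,y} P(x,y) log₂ P(x,y). Per-cell terms -P(x,y)·log₂P(x,y):
  X=0: 0.0000, 0.2374, 0.3895
  X=1: 0.4155, 0.2846, 0.1096
  X=2: 0.2374, 0.4155, 0.0000
  X=3: 0.1096, 0.1808, 0.5174
  (cells with P = 0 contribute 0)
Sum of the 12 terms: H(X,Y) = 2.8973 bits

Chain rule check:
  H(X) + H(Y|X) = 1.9613 + 0.9360 = 2.8973 bits
  H(X,Y) = 2.8973 bits
✓ Chain rule verified.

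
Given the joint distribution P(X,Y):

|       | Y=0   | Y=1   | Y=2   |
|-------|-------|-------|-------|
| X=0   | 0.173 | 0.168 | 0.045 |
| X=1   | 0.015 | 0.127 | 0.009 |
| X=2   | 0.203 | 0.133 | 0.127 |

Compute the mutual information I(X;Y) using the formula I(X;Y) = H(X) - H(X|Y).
0.1225 bits

I(X;Y) = H(X) - H(X|Y)

Marginal of X (row sums):
  P(X=0) = 0.173 + 0.168 + 0.045 = 0.386
  P(X=1) = 0.015 + 0.127 + 0.009 = 0.151
  P(X=2) = 0.203 + 0.133 + 0.127 = 0.463
H(X) = -[0.386·log₂(0.386) + 0.151·log₂(0.151) + 0.463·log₂(0.463)]
  = 0.53010 + 0.41183 + 0.51435 = 1.4563 bits

Marginal of Y (column sums):
  P(Y=0) = 0.173 + 0.015 + 0.203 = 0.391
  P(Y=1) = 0.168 + 0.127 + 0.133 = 0.428
  P(Y=2) = 0.045 + 0.009 + 0.127 = 0.181
H(X|Y) = Σ_y P(y)·H(X|Y=y):
  Y=0: P(Y=0) = 0.391, P(X|Y=0) = (173/391, 15/391, 203/391) → H(X|Y=0) = 1.19195
  Y=1: P(Y=1) = 0.428, P(X|Y=1) = (42/107, 127/428, 133/428) → H(X|Y=1) = 1.57365
  Y=2: P(Y=2) = 0.181, P(X|Y=2) = (45/181, 9/181, 127/181) → H(X|Y=2) = 1.07318
H(X|Y) = 0.391·1.19195 + 0.428·1.57365 + 0.181·1.07318 = 1.3338 bits

I(X;Y) = H(X) - H(X|Y) = 1.4563 - 1.3338 = 0.1225 bits

Cross-check via I(X;Y) = H(X) + H(Y) - H(X,Y): computing H(Y) from the column sums and H(X,Y) from the 9 cells in the same way gives H(Y) = 1.5001 bits and H(X,Y) = 2.8339 bits, so
I(X;Y) = 1.4563 + 1.5001 - 2.8339 = 0.1225 bits ✓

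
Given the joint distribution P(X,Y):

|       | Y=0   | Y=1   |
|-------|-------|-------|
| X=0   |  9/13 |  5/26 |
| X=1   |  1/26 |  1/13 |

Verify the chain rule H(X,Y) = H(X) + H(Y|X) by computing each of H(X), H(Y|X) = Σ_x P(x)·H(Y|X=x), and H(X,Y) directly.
H(X) = 0.5159 bits, H(Y|X) = 0.7742 bits, H(X,Y) = 1.2901 bits

Marginal of X (row sums):
  P(X=0) = 9/13 + 5/26 = 23/26
  P(X=1) = 1/26 + 1/13 = 3/26
H(X) = -[(23/26)·log₂(23/26) + (3/26)·log₂(3/26)]
  = 0.156469 + 0.359478 = 0.5159 bits

H(Y|X) = Σ_x P(x)·H(Y|X=x):
  X=0: P(X=0) = 23/26, P(Y|X=0) = (18/23, 5/23) → H(Y|X=0) = 0.755375
  X=1: P(X=1) = 3/26, P(Y|X=1) = (1/3, 2/3) → H(Y|X=1) = 0.918296
H(Y|X) = (23/26)·0.755375 + (3/26)·0.918296 = 0.7742 bits

H(X,Y) = -Σ_{x,y} P(x,y) log₂ P(x,y). Per-cell terms -P(x,y)·log₂P(x,y):
  X=0: 0.367279, 0.457406
  X=1: 0.180786, 0.284649
Sum of the 4 terms: H(X,Y) = 1.2901 bits

Chain rule check:
  H(X) + H(Y|X) = 0.5159 + 0.7742 = 1.2901 bits
  H(X,Y) = 1.2901 bits
✓ Chain rule verified.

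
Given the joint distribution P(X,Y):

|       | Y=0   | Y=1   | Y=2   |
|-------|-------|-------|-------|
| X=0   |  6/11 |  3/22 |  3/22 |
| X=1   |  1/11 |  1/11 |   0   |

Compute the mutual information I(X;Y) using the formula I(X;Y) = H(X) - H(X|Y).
0.0868 bits

I(X;Y) = H(X) - H(X|Y)

Marginal of X (row sums):
  P(X=0) = 6/11 + 3/22 + 3/22 = 9/11
  P(X=1) = 1/11 + 1/11 + 0 = 2/11
H(X) = -[(9/11)·log₂(9/11) + (2/11)·log₂(2/11)]
  = 0.23687 + 0.44717 = 0.6840 bits

Marginal of Y (column sums):
  P(Y=0) = 6/11 + 1/11 = 7/11
  P(Y=1) = 3/22 + 1/11 = 5/22
  P(Y=2) = 3/22 + 0 = 3/22
H(X|Y) = Σ_y P(y)·H(X|Y=y):
  Y=0: P(Y=0) = 7/11, P(X|Y=0) = (6/7, 1/7) → H(X|Y=0) = 0.59167
  Y=1: P(Y=1) = 5/22, P(X|Y=1) = (3/5, 2/5) → H(X|Y=1) = 0.97095
  Y=2: P(Y=2) = 3/22, P(X|Y=2) = (1, 0) → H(X|Y=2) = 0.00000
H(X|Y) = (7/11)·0.59167 + (5/22)·0.97095 + (3/22)·0.00000 = 0.5972 bits

I(X;Y) = H(X) - H(X|Y) = 0.6840 - 0.5972 = 0.0868 bits

Cross-check via I(X;Y) = H(X) + H(Y) - H(X,Y): computing H(Y) from the column sums and H(X,Y) from the 6 cells in the same way gives H(Y) = 1.2927 bits and H(X,Y) = 1.8899 bits, so
I(X;Y) = 0.6840 + 1.2927 - 1.8899 = 0.0868 bits ✓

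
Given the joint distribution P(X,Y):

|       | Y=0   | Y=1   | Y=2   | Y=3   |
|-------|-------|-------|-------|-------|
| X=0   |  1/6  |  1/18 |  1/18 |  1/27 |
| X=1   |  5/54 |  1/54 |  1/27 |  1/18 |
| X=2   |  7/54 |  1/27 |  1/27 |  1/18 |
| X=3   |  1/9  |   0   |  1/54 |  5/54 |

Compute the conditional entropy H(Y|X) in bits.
1.6654 bits

H(Y|X) = H(X,Y) - H(X)

H(X,Y) = -Σ_{x,y} P(x,y) log₂ P(x,y). Per-cell terms -P(x,y)·log₂P(x,y):
  X=0: 0.43082708, 0.23166250, 0.23166250, 0.17610694
  X=1: 0.31786661, 0.10657199, 0.17610694, 0.23166250
  X=2: 0.38208756, 0.17610694, 0.17610694, 0.23166250
  X=3: 0.35221389, 0.00000000, 0.10657199, 0.31786661
  (cells with P = 0 contribute 0)
Sum of the 16 terms: H(X,Y) = 3.6450835 bits

Marginal of X (row sums):
  P(X=0) = 1/6 + 1/18 + 1/18 + 1/27 = 17/54
  P(X=1) = 5/54 + 1/54 + 1/27 + 1/18 = 11/54
  P(X=2) = 7/54 + 1/27 + 1/27 + 1/18 = 7/27
  P(X=3) = 1/9 + 0 + 1/54 + 5/54 = 2/9
H(X) = -[(17/54)·log₂(17/54) + (11/54)·log₂(11/54) + (7/27)·log₂(7/27) + (2/9)·log₂(2/9)]
  = 0.52492999 + 0.46759287 + 0.50491585 + 0.48220556 = 1.9796443 bits

H(Y|X) = H(X,Y) - H(X) = 3.6450835 - 1.9796443 = 1.6654 bits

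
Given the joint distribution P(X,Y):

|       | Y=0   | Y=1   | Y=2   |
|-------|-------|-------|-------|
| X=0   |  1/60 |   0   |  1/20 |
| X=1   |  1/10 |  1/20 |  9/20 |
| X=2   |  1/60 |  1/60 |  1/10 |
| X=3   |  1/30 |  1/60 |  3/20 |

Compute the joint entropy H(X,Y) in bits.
2.5829 bits

H(X,Y) = -Σ_{x,y} P(x,y) log₂ P(x,y). Per-cell terms -P(x,y)·log₂P(x,y):
  X=0: 0.09845, 0.00000, 0.21610
  X=1: 0.33219, 0.21610, 0.51840
  X=2: 0.09845, 0.09845, 0.33219
  X=3: 0.16356, 0.09845, 0.41054
  (cells with P = 0 contribute 0)
Sum of the 12 terms: H(X,Y) = 2.5829 bits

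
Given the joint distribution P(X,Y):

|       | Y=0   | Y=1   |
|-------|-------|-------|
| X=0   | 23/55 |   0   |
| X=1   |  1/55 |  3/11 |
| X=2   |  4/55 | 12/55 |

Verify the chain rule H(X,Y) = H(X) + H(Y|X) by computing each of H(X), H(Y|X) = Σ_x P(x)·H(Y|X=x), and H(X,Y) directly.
H(X) = 1.5624 bits, H(Y|X) = 0.3341 bits, H(X,Y) = 1.8965 bits

Marginal of X (row sums):
  P(X=0) = 23/55 + 0 = 23/55
  P(X=1) = 1/55 + 3/11 = 16/55
  P(X=2) = 4/55 + 12/55 = 16/55
H(X) = -[(23/55)·log₂(23/55) + (16/55)·log₂(16/55) + (16/55)·log₂(16/55)]
  = 0.5260 + 0.5182 + 0.5182 = 1.5624 bits

H(Y|X) = Σ_x P(x)·H(Y|X=x):
  X=0: P(X=0) = 23/55, P(Y|X=0) = (1, 0) → H(Y|X=0) = 0.0000
  X=1: P(X=1) = 16/55, P(Y|X=1) = (1/16, 15/16) → H(Y|X=1) = 0.3373
  X=2: P(X=2) = 16/55, P(Y|X=2) = (1/4, 3/4) → H(Y|X=2) = 0.8113
H(Y|X) = (23/55)·0.0000 + (16/55)·0.3373 + (16/55)·0.8113 = 0.3341 bits

H(X,Y) = -Σ_{x,y} P(x,y) log₂ P(x,y). Per-cell terms -P(x,y)·log₂P(x,y):
  X=0: 0.5260, 0.0000
  X=1: 0.1051, 0.5112
  X=2: 0.2750, 0.4792
  (cells with P = 0 contribute 0)
Sum of the 6 terms: H(X,Y) = 1.8965 bits

Chain rule check:
  H(X) + H(Y|X) = 1.5624 + 0.3341 = 1.8965 bits
  H(X,Y) = 1.8965 bits
✓ Chain rule verified.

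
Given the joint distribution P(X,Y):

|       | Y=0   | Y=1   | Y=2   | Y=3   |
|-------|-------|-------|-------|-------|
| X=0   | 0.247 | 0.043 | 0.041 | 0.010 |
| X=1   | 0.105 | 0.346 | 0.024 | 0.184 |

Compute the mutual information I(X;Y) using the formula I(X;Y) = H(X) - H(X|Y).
0.3026 bits

I(X;Y) = H(X) - H(X|Y)

Marginal of X (row sums):
  P(X=0) = 0.247 + 0.043 + 0.041 + 0.010 = 0.341
  P(X=1) = 0.105 + 0.346 + 0.024 + 0.184 = 0.659
H(X) = -[0.341·log₂(0.341) + 0.659·log₂(0.659)]
  = 0.52929 + 0.39649 = 0.9258 bits

Marginal of Y (column sums):
  P(Y=0) = 0.247 + 0.105 = 0.352
  P(Y=1) = 0.043 + 0.346 = 0.389
  P(Y=2) = 0.041 + 0.024 = 0.065
  P(Y=3) = 0.010 + 0.184 = 0.194
H(X|Y) = Σ_y P(y)·H(X|Y=y):
  Y=0: P(Y=0) = 0.352, P(X|Y=0) = (247/352, 105/352) → H(X|Y=0) = 0.87920
  Y=1: P(Y=1) = 0.389, P(X|Y=1) = (43/389, 346/389) → H(X|Y=1) = 0.50154
  Y=2: P(Y=2) = 0.065, P(X|Y=2) = (41/65, 24/65) → H(X|Y=2) = 0.95008
  Y=3: P(Y=3) = 0.194, P(X|Y=3) = (5/97, 92/97) → H(X|Y=3) = 0.29293
H(X|Y) = 0.352·0.87920 + 0.389·0.50154 + 0.065·0.95008 + 0.194·0.29293 = 0.6232 bits

I(X;Y) = H(X) - H(X|Y) = 0.9258 - 0.6232 = 0.3026 bits

Cross-check via I(X;Y) = H(X) + H(Y) - H(X,Y): computing H(Y) from the column sums and H(X,Y) from the 8 cells in the same way gives H(Y) = 1.7754 bits and H(X,Y) = 2.3986 bits, so
I(X;Y) = 0.9258 + 1.7754 - 2.3986 = 0.3026 bits ✓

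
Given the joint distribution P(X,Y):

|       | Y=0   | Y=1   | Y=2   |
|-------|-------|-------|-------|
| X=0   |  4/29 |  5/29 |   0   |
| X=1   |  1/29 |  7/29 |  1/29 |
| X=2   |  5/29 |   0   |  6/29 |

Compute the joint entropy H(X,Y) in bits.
2.5690 bits

H(X,Y) = -Σ_{x,y} P(x,y) log₂ P(x,y). Per-cell terms -P(x,y)·log₂P(x,y):
  X=0: 0.39420, 0.43725, 0.00000
  X=1: 0.16752, 0.49498, 0.16752
  X=2: 0.43725, 0.00000, 0.47028
  (cells with P = 0 contribute 0)
Sum of the 9 terms: H(X,Y) = 2.5690 bits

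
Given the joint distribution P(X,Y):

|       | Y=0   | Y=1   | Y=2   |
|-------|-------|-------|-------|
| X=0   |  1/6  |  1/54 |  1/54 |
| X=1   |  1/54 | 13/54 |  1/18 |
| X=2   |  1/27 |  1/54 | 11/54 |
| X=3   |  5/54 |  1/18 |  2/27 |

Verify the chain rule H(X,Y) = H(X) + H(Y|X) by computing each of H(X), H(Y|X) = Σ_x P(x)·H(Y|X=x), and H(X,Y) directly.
H(X) = 1.9796 bits, H(Y|X) = 1.0751 bits, H(X,Y) = 3.0547 bits

Marginal of X (row sums):
  P(X=0) = 1/6 + 1/54 + 1/54 = 11/54
  P(X=1) = 1/54 + 13/54 + 1/18 = 17/54
  P(X=2) = 1/27 + 1/54 + 11/54 = 7/27
  P(X=3) = 5/54 + 1/18 + 2/27 = 2/9
H(X) = -[(11/54)·log₂(11/54) + (17/54)·log₂(17/54) + (7/27)·log₂(7/27) + (2/9)·log₂(2/9)]
  = 0.467593 + 0.524930 + 0.504916 + 0.482206 = 1.9796 bits

H(Y|X) = Σ_x P(x)·H(Y|X=x):
  X=0: P(X=0) = 11/54, P(Y|X=0) = (9/11, 1/11, 1/11) → H(Y|X=0) = 0.865857
  X=1: P(X=1) = 17/54, P(Y|X=1) = (1/17, 13/17, 3/17) → H(Y|X=1) = 0.978016
  X=2: P(X=2) = 7/27, P(Y|X=2) = (1/7, 1/14, 11/14) → H(Y|X=2) = 0.946373
  X=3: P(X=3) = 2/9, P(Y|X=3) = (5/12, 1/4, 1/3) → H(Y|X=3) = 1.554585
H(Y|X) = (11/54)·0.865857 + (17/54)·0.978016 + (7/27)·0.946373 + (2/9)·1.554585 = 1.0751 bits

H(X,Y) = -Σ_{x,y} P(x,y) log₂ P(x,y). Per-cell terms -P(x,y)·log₂P(x,y):
  X=0: 0.430827, 0.106572, 0.106572
  X=1: 0.106572, 0.494589, 0.231663
  X=2: 0.176107, 0.106572, 0.467593
  X=3: 0.317867, 0.231663, 0.278140
Sum of the 12 terms: H(X,Y) = 3.0547 bits

Chain rule check:
  H(X) + H(Y|X) = 1.9796 + 1.0751 = 3.0547 bits
  H(X,Y) = 3.0547 bits
✓ Chain rule verified.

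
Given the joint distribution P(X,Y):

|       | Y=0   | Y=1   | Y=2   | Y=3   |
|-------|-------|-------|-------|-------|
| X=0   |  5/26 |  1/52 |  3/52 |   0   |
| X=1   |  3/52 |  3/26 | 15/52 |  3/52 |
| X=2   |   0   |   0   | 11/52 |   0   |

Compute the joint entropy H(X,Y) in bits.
2.6302 bits

H(X,Y) = -Σ_{x,y} P(x,y) log₂ P(x,y). Per-cell terms -P(x,y)·log₂P(x,y):
  X=0: 0.4574, 0.1096, 0.2374, 0.0000
  X=1: 0.2374, 0.3595, 0.5174, 0.2374
  X=2: 0.0000, 0.0000, 0.4741, 0.0000
  (cells with P = 0 contribute 0)
Sum of the 12 terms: H(X,Y) = 2.6302 bits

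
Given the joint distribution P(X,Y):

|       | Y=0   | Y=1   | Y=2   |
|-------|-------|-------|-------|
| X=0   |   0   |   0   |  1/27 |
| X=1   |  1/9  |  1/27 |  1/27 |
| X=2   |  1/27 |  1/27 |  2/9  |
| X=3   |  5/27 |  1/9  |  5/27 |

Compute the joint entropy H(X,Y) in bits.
2.9683 bits

H(X,Y) = -Σ_{x,y} P(x,y) log₂ P(x,y). Per-cell terms -P(x,y)·log₂P(x,y):
  X=0: 0.00000, 0.00000, 0.17611
  X=1: 0.35221, 0.17611, 0.17611
  X=2: 0.17611, 0.17611, 0.48221
  X=3: 0.45055, 0.35221, 0.45055
  (cells with P = 0 contribute 0)
Sum of the 12 terms: H(X,Y) = 2.9683 bits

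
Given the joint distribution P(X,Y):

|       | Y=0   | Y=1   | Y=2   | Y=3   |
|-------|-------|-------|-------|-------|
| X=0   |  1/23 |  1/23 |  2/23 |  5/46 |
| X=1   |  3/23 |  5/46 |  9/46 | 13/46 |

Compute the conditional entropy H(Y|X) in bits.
1.8958 bits

H(Y|X) = H(X,Y) - H(X)

H(X,Y) = -Σ_{x,y} P(x,y) log₂ P(x,y). Per-cell terms -P(x,y)·log₂P(x,y):
  X=0: 0.1967, 0.1967, 0.3064, 0.3480
  X=1: 0.3833, 0.3480, 0.4605, 0.5152
Sum of the 8 terms: H(X,Y) = 2.7548 bits

Marginal of X (row sums):
  P(X=0) = 1/23 + 1/23 + 2/23 + 5/46 = 13/46
  P(X=1) = 3/23 + 5/46 + 9/46 + 13/46 = 33/46
H(X) = -[(13/46)·log₂(13/46) + (33/46)·log₂(33/46)]
  = 0.5152 + 0.3438 = 0.8590 bits

H(Y|X) = H(X,Y) - H(X) = 2.7548 - 0.8590 = 1.8958 bits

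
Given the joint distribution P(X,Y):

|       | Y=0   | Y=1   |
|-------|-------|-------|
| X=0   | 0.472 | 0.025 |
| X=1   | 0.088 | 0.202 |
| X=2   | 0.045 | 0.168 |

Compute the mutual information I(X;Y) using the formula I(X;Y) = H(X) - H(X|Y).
0.4097 bits

I(X;Y) = H(X) - H(X|Y)

Marginal of X (row sums):
  P(X=0) = 0.472 + 0.025 = 0.497
  P(X=1) = 0.088 + 0.202 = 0.290
  P(X=2) = 0.045 + 0.168 = 0.213
H(X) = -[0.497·log₂(0.497) + 0.290·log₂(0.290) + 0.213·log₂(0.213)]
  = 0.50132 + 0.51790 + 0.47522 = 1.49444 bits

Marginal of Y (column sums):
  P(Y=0) = 0.472 + 0.088 + 0.045 = 0.605
  P(Y=1) = 0.025 + 0.202 + 0.168 = 0.395
H(X|Y) = Σ_y P(y)·H(X|Y=y):
  Y=0: P(Y=0) = 0.605, P(X|Y=0) = (472/605, 8/55, 9/121) → H(X|Y=0) = 0.96282
  Y=1: P(Y=1) = 0.395, P(X|Y=1) = (5/79, 202/395, 168/395) → H(X|Y=1) = 1.27137
H(X|Y) = 0.605·0.96282 + 0.395·1.27137 = 1.08470 bits

I(X;Y) = H(X) - H(X|Y) = 1.49444 - 1.08470 = 0.4097 bits

Cross-check via I(X;Y) = H(X) + H(Y) - H(X,Y): computing H(Y) from the column sums and H(X,Y) from the 6 cells in the same way gives H(Y) = 0.96795 bits and H(X,Y) = 2.05265 bits, so
I(X;Y) = 1.49444 + 0.96795 - 2.05265 = 0.4097 bits ✓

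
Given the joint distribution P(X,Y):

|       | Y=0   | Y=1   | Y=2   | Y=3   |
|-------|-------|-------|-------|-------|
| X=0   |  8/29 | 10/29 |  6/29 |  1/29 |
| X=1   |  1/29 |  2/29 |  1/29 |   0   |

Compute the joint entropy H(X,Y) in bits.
2.2811 bits

H(X,Y) = -Σ_{x,y} P(x,y) log₂ P(x,y). Per-cell terms -P(x,y)·log₂P(x,y):
  X=0: 0.5125, 0.5297, 0.4703, 0.1675
  X=1: 0.1675, 0.2661, 0.1675, 0.0000
  (cells with P = 0 contribute 0)
Sum of the 8 terms: H(X,Y) = 2.2811 bits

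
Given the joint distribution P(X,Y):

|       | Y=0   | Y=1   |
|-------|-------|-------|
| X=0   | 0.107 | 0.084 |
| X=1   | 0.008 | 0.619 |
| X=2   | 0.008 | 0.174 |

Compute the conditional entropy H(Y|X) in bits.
0.2981 bits

H(Y|X) = H(X,Y) - H(X)

H(X,Y) = -Σ_{x,y} P(x,y) log₂ P(x,y). Per-cell terms -P(x,y)·log₂P(x,y):
  X=0: 0.34500, 0.30017
  X=1: 0.05573, 0.42834
  X=2: 0.05573, 0.43897
Sum of the 6 terms: H(X,Y) = 1.6239 bits

Marginal of X (row sums):
  P(X=0) = 0.107 + 0.084 = 0.191
  P(X=1) = 0.008 + 0.619 = 0.627
  P(X=2) = 0.008 + 0.174 = 0.182
H(X) = -[0.191·log₂(0.191) + 0.627·log₂(0.627) + 0.182·log₂(0.182)]
  = 0.45618 + 0.42226 + 0.44735 = 1.3258 bits

H(Y|X) = H(X,Y) - H(X) = 1.6239 - 1.3258 = 0.2981 bits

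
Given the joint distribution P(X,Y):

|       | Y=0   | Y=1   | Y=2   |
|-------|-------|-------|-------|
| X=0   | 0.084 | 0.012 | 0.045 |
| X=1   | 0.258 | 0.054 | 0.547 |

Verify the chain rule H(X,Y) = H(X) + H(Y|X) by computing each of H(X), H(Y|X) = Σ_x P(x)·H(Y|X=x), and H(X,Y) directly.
H(X) = 0.5869 bits, H(Y|X) = 1.1990 bits, H(X,Y) = 1.7858 bits

Marginal of X (row sums):
  P(X=0) = 0.084 + 0.012 + 0.045 = 0.141
  P(X=1) = 0.258 + 0.054 + 0.547 = 0.859
H(X) = -[0.141·log₂(0.141) + 0.859·log₂(0.859)]
  = 0.398499 + 0.188353 = 0.5869 bits

H(Y|X) = Σ_x P(x)·H(Y|X=x):
  X=0: P(X=0) = 0.141, P(Y|X=0) = (28/47, 4/47, 15/47) → H(Y|X=0) = 1.273540
  X=1: P(X=1) = 0.859, P(Y|X=1) = (258/859, 54/859, 547/859) → H(Y|X=1) = 1.186744
H(Y|X) = 0.141·1.273540 + 0.859·1.186744 = 1.1990 bits

H(X,Y) = -Σ_{x,y} P(x,y) log₂ P(x,y). Per-cell terms -P(x,y)·log₂P(x,y):
  X=0: 0.300171, 0.076570, 0.201327
  X=1: 0.504276, 0.227388, 0.476102
Sum of the 6 terms: H(X,Y) = 1.7858 bits

Chain rule check:
  H(X) + H(Y|X) = 0.5869 + 1.1990 = 1.7859 bits
  H(X,Y) = 1.7858 bits
✓ Chain rule verified (Δ = 0.0001 is 4-dp rounding noise: each of the three values was rounded independently).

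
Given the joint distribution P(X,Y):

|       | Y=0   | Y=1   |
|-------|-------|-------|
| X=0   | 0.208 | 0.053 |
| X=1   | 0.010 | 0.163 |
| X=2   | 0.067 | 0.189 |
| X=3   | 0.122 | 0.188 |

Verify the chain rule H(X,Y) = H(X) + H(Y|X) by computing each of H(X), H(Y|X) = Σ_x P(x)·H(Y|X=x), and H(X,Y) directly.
H(X) = 1.9707 bits, H(Y|X) = 0.7572 bits, H(X,Y) = 2.7279 bits

Marginal of X (row sums):
  P(X=0) = 0.208 + 0.053 = 0.261
  P(X=1) = 0.010 + 0.163 = 0.173
  P(X=2) = 0.067 + 0.189 = 0.256
  P(X=3) = 0.122 + 0.188 = 0.310
H(X) = -[0.261·log₂(0.261) + 0.173·log₂(0.173) + 0.256·log₂(0.256) + 0.310·log₂(0.310)]
  = 0.505786 + 0.437890 + 0.503241 + 0.523795 = 1.9707 bits

H(Y|X) = Σ_x P(x)·H(Y|X=x):
  X=0: P(X=0) = 0.261, P(Y|X=0) = (208/261, 53/261) → H(Y|X=0) = 0.728016
  X=1: P(X=1) = 0.173, P(Y|X=1) = (10/173, 163/173) → H(Y|X=1) = 0.318663
  X=2: P(X=2) = 0.256, P(Y|X=2) = (67/256, 189/256) → H(Y|X=2) = 0.829329
  X=3: P(X=3) = 0.310, P(Y|X=3) = (61/155, 94/155) → H(Y|X=3) = 0.967051
H(Y|X) = 0.261·0.728016 + 0.173·0.318663 + 0.256·0.829329 + 0.310·0.967051 = 0.7572 bits

H(X,Y) = -Σ_{x,y} P(x,y) log₂ P(x,y). Per-cell terms -P(x,y)·log₂P(x,y):
  X=0: 0.471192, 0.224607
  X=1: 0.066439, 0.426580
  X=2: 0.261280, 0.454269
  X=3: 0.370276, 0.453305
Sum of the 8 terms: H(X,Y) = 2.7279 bits

Chain rule check:
  H(X) + H(Y|X) = 1.9707 + 0.7572 = 2.7279 bits
  H(X,Y) = 2.7279 bits
✓ Chain rule verified.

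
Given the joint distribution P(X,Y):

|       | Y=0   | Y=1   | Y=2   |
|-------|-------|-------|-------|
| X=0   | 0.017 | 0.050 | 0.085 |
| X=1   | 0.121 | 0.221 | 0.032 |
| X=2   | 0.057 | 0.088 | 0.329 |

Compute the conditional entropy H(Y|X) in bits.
1.2447 bits

H(Y|X) = H(X,Y) - H(X)

H(X,Y) = -Σ_{x,y} P(x,y) log₂ P(x,y). Per-cell terms -P(x,y)·log₂P(x,y):
  X=0: 0.09993, 0.21610, 0.30229
  X=1: 0.36868, 0.48131, 0.15891
  X=2: 0.23557, 0.30856, 0.52766
Sum of the 9 terms: H(X,Y) = 2.6990 bits

Marginal of X (row sums):
  P(X=0) = 0.017 + 0.050 + 0.085 = 0.152
  P(X=1) = 0.121 + 0.221 + 0.032 = 0.374
  P(X=2) = 0.057 + 0.088 + 0.329 = 0.474
H(X) = -[0.152·log₂(0.152) + 0.374·log₂(0.374) + 0.474·log₂(0.474)]
  = 0.41311 + 0.53066 + 0.51052 = 1.4543 bits

H(Y|X) = H(X,Y) - H(X) = 2.6990 - 1.4543 = 1.2447 bits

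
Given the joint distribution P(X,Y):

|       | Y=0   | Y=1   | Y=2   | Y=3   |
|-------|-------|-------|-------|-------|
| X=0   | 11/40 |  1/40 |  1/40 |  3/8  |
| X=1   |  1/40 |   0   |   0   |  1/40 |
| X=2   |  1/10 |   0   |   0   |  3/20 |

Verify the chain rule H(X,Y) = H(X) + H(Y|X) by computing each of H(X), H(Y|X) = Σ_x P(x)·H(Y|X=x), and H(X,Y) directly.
H(X) = 1.0763 bits, H(Y|X) = 1.2415 bits, H(X,Y) = 2.3178 bits

Marginal of X (row sums):
  P(X=0) = 11/40 + 1/40 + 1/40 + 3/8 = 7/10
  P(X=1) = 1/40 + 0 + 0 + 1/40 = 1/20
  P(X=2) = 1/10 + 0 + 0 + 3/20 = 1/4
H(X) = -[(7/10)·log₂(7/10) + (1/20)·log₂(1/20) + (1/4)·log₂(1/4)]
  = 0.36020 + 0.21610 + 0.50000 = 1.0763 bits

H(Y|X) = Σ_x P(x)·H(Y|X=x):
  X=0: P(X=0) = 7/10, P(Y|X=0) = (11/28, 1/28, 1/28, 15/28) → H(Y|X=0) = 1.35532
  X=1: P(X=1) = 1/20, P(Y|X=1) = (1/2, 0, 0, 1/2) → H(Y|X=1) = 1.00000
  X=2: P(X=2) = 1/4, P(Y|X=2) = (2/5, 0, 0, 3/5) → H(Y|X=2) = 0.97095
H(Y|X) = (7/10)·1.35532 + (1/20)·1.00000 + (1/4)·0.97095 = 1.2415 bits

H(X,Y) = -Σ_{x,y} P(x,y) log₂ P(x,y). Per-cell terms -P(x,y)·log₂P(x,y):
  X=0: 0.51219, 0.13305, 0.13305, 0.53064
  X=1: 0.13305, 0.00000, 0.00000, 0.13305
  X=2: 0.33219, 0.00000, 0.00000, 0.41054
  (cells with P = 0 contribute 0)
Sum of the 12 terms: H(X,Y) = 2.3178 bits

Chain rule check:
  H(X) + H(Y|X) = 1.0763 + 1.2415 = 2.3178 bits
  H(X,Y) = 2.3178 bits
✓ Chain rule verified.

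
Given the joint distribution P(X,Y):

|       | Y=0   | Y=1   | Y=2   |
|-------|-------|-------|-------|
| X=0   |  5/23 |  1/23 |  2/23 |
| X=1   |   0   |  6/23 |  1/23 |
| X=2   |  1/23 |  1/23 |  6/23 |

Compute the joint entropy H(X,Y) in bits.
2.5832 bits

H(X,Y) = -Σ_{x,y} P(x,y) log₂ P(x,y). Per-cell terms -P(x,y)·log₂P(x,y):
  X=0: 0.4786, 0.1967, 0.3064
  X=1: 0.0000, 0.5057, 0.1967
  X=2: 0.1967, 0.1967, 0.5057
  (cells with P = 0 contribute 0)
Sum of the 9 terms: H(X,Y) = 2.5832 bits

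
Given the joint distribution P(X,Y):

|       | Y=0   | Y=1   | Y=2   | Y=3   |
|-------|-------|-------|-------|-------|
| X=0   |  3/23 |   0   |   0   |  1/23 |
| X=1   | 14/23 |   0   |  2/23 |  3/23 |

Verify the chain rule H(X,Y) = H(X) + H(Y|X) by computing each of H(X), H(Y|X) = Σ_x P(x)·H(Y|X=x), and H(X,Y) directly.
H(X) = 0.6666 bits, H(Y|X) = 1.0390 bits, H(X,Y) = 1.7056 bits

Marginal of X (row sums):
  P(X=0) = 3/23 + 0 + 0 + 1/23 = 4/23
  P(X=1) = 14/23 + 0 + 2/23 + 3/23 = 19/23
H(X) = -[(4/23)·log₂(4/23) + (19/23)·log₂(19/23)]
  = 0.43888 + 0.22770 = 0.6666 bits

H(Y|X) = Σ_x P(x)·H(Y|X=x):
  X=0: P(X=0) = 4/23, P(Y|X=0) = (3/4, 0, 0, 1/4) → H(Y|X=0) = 0.81128
  X=1: P(X=1) = 19/23, P(Y|X=1) = (14/19, 0, 2/19, 3/19) → H(Y|X=1) = 1.08699
H(Y|X) = (4/23)·0.81128 + (19/23)·1.08699 = 1.0390 bits

H(X,Y) = -Σ_{x,y} P(x,y) log₂ P(x,y). Per-cell terms -P(x,y)·log₂P(x,y):
  X=0: 0.38330, 0.00000, 0.00000, 0.19668
  X=1: 0.43595, 0.00000, 0.30640, 0.38330
  (cells with P = 0 contribute 0)
Sum of the 8 terms: H(X,Y) = 1.7056 bits

Chain rule check:
  H(X) + H(Y|X) = 0.6666 + 1.0390 = 1.7056 bits
  H(X,Y) = 1.7056 bits
✓ Chain rule verified.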